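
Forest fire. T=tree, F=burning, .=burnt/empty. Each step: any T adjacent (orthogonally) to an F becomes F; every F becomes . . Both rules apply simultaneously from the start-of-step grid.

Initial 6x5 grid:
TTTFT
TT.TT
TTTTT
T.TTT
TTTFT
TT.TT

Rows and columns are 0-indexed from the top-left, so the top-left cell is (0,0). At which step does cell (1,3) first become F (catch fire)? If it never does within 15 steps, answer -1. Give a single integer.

Step 1: cell (1,3)='F' (+7 fires, +2 burnt)
  -> target ignites at step 1
Step 2: cell (1,3)='.' (+7 fires, +7 burnt)
Step 3: cell (1,3)='.' (+6 fires, +7 burnt)
Step 4: cell (1,3)='.' (+4 fires, +6 burnt)
Step 5: cell (1,3)='.' (+1 fires, +4 burnt)
Step 6: cell (1,3)='.' (+0 fires, +1 burnt)
  fire out at step 6

1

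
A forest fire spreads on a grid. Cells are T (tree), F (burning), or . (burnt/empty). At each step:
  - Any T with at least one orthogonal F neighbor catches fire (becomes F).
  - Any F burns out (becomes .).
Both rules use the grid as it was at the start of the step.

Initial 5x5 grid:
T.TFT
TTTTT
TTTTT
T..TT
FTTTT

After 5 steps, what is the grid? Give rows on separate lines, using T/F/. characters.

Step 1: 5 trees catch fire, 2 burn out
  T.F.F
  TTTFT
  TTTTT
  F..TT
  .FTTT
Step 2: 5 trees catch fire, 5 burn out
  T....
  TTF.F
  FTTFT
  ...TT
  ..FTT
Step 3: 7 trees catch fire, 5 burn out
  T....
  FF...
  .FF.F
  ...FT
  ...FT
Step 4: 3 trees catch fire, 7 burn out
  F....
  .....
  .....
  ....F
  ....F
Step 5: 0 trees catch fire, 3 burn out
  .....
  .....
  .....
  .....
  .....

.....
.....
.....
.....
.....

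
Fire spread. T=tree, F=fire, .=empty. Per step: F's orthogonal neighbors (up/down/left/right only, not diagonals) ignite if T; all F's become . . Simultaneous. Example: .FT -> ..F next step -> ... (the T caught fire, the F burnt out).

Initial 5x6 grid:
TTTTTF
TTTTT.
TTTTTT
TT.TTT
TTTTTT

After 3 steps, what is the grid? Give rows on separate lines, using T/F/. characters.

Step 1: 1 trees catch fire, 1 burn out
  TTTTF.
  TTTTT.
  TTTTTT
  TT.TTT
  TTTTTT
Step 2: 2 trees catch fire, 1 burn out
  TTTF..
  TTTTF.
  TTTTTT
  TT.TTT
  TTTTTT
Step 3: 3 trees catch fire, 2 burn out
  TTF...
  TTTF..
  TTTTFT
  TT.TTT
  TTTTTT

TTF...
TTTF..
TTTTFT
TT.TTT
TTTTTT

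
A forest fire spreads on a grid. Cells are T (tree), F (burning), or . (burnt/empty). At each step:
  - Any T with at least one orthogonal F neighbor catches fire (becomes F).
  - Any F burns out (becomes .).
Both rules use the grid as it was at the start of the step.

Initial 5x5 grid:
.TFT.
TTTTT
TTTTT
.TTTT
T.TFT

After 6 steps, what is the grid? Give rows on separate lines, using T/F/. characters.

Step 1: 6 trees catch fire, 2 burn out
  .F.F.
  TTFTT
  TTTTT
  .TTFT
  T.F.F
Step 2: 6 trees catch fire, 6 burn out
  .....
  TF.FT
  TTFFT
  .TF.F
  T....
Step 3: 5 trees catch fire, 6 burn out
  .....
  F...F
  TF..F
  .F...
  T....
Step 4: 1 trees catch fire, 5 burn out
  .....
  .....
  F....
  .....
  T....
Step 5: 0 trees catch fire, 1 burn out
  .....
  .....
  .....
  .....
  T....
Step 6: 0 trees catch fire, 0 burn out
  .....
  .....
  .....
  .....
  T....

.....
.....
.....
.....
T....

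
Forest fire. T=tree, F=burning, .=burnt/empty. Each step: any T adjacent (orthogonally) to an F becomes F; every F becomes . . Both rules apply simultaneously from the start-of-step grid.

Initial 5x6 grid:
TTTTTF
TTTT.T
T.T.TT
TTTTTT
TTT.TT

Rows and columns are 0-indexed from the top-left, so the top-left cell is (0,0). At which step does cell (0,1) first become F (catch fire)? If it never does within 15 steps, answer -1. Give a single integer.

Step 1: cell (0,1)='T' (+2 fires, +1 burnt)
Step 2: cell (0,1)='T' (+2 fires, +2 burnt)
Step 3: cell (0,1)='T' (+4 fires, +2 burnt)
Step 4: cell (0,1)='F' (+4 fires, +4 burnt)
  -> target ignites at step 4
Step 5: cell (0,1)='.' (+5 fires, +4 burnt)
Step 6: cell (0,1)='.' (+2 fires, +5 burnt)
Step 7: cell (0,1)='.' (+3 fires, +2 burnt)
Step 8: cell (0,1)='.' (+2 fires, +3 burnt)
Step 9: cell (0,1)='.' (+1 fires, +2 burnt)
Step 10: cell (0,1)='.' (+0 fires, +1 burnt)
  fire out at step 10

4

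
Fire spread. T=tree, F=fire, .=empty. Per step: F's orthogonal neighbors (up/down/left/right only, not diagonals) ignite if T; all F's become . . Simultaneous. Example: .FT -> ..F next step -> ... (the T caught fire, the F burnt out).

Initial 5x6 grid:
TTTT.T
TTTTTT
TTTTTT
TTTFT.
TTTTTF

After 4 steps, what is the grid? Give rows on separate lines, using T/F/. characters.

Step 1: 5 trees catch fire, 2 burn out
  TTTT.T
  TTTTTT
  TTTFTT
  TTF.F.
  TTTFF.
Step 2: 5 trees catch fire, 5 burn out
  TTTT.T
  TTTFTT
  TTF.FT
  TF....
  TTF...
Step 3: 7 trees catch fire, 5 burn out
  TTTF.T
  TTF.FT
  TF...F
  F.....
  TF....
Step 4: 5 trees catch fire, 7 burn out
  TTF..T
  TF...F
  F.....
  ......
  F.....

TTF..T
TF...F
F.....
......
F.....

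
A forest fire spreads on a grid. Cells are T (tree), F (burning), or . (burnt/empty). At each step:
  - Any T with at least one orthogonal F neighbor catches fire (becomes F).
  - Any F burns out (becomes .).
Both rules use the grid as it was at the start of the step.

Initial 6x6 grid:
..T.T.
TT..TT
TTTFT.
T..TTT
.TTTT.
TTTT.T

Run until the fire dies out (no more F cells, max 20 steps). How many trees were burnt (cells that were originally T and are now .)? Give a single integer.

Step 1: +3 fires, +1 burnt (F count now 3)
Step 2: +4 fires, +3 burnt (F count now 4)
Step 3: +8 fires, +4 burnt (F count now 8)
Step 4: +4 fires, +8 burnt (F count now 4)
Step 5: +1 fires, +4 burnt (F count now 1)
Step 6: +1 fires, +1 burnt (F count now 1)
Step 7: +0 fires, +1 burnt (F count now 0)
Fire out after step 7
Initially T: 23, now '.': 34
Total burnt (originally-T cells now '.'): 21

Answer: 21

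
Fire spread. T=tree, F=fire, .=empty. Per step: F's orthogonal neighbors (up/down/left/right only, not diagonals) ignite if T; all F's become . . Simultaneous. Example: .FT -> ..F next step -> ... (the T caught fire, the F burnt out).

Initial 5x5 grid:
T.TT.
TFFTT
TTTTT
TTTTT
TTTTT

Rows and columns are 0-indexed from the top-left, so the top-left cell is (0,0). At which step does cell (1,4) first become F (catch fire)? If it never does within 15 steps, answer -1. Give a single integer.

Step 1: cell (1,4)='T' (+5 fires, +2 burnt)
Step 2: cell (1,4)='F' (+7 fires, +5 burnt)
  -> target ignites at step 2
Step 3: cell (1,4)='.' (+5 fires, +7 burnt)
Step 4: cell (1,4)='.' (+3 fires, +5 burnt)
Step 5: cell (1,4)='.' (+1 fires, +3 burnt)
Step 6: cell (1,4)='.' (+0 fires, +1 burnt)
  fire out at step 6

2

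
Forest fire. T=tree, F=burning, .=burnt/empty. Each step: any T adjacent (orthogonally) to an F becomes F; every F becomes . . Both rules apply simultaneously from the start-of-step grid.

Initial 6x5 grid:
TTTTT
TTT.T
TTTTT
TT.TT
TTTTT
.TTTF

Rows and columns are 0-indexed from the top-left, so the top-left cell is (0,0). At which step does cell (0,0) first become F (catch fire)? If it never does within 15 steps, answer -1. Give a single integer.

Step 1: cell (0,0)='T' (+2 fires, +1 burnt)
Step 2: cell (0,0)='T' (+3 fires, +2 burnt)
Step 3: cell (0,0)='T' (+4 fires, +3 burnt)
Step 4: cell (0,0)='T' (+3 fires, +4 burnt)
Step 5: cell (0,0)='T' (+4 fires, +3 burnt)
Step 6: cell (0,0)='T' (+4 fires, +4 burnt)
Step 7: cell (0,0)='T' (+3 fires, +4 burnt)
Step 8: cell (0,0)='T' (+2 fires, +3 burnt)
Step 9: cell (0,0)='F' (+1 fires, +2 burnt)
  -> target ignites at step 9
Step 10: cell (0,0)='.' (+0 fires, +1 burnt)
  fire out at step 10

9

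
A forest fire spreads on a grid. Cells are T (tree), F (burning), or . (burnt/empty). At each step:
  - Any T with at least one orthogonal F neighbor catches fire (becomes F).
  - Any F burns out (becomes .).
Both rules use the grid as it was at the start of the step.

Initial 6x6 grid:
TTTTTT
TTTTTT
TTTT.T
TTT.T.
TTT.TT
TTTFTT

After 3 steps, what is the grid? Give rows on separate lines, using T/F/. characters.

Step 1: 2 trees catch fire, 1 burn out
  TTTTTT
  TTTTTT
  TTTT.T
  TTT.T.
  TTT.TT
  TTF.FT
Step 2: 4 trees catch fire, 2 burn out
  TTTTTT
  TTTTTT
  TTTT.T
  TTT.T.
  TTF.FT
  TF...F
Step 3: 5 trees catch fire, 4 burn out
  TTTTTT
  TTTTTT
  TTTT.T
  TTF.F.
  TF...F
  F.....

TTTTTT
TTTTTT
TTTT.T
TTF.F.
TF...F
F.....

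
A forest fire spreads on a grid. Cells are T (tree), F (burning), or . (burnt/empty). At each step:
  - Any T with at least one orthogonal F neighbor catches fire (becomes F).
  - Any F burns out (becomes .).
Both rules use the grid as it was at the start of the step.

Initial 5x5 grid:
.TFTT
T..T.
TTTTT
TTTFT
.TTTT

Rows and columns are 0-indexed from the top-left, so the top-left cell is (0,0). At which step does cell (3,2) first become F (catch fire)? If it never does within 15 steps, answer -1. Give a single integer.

Step 1: cell (3,2)='F' (+6 fires, +2 burnt)
  -> target ignites at step 1
Step 2: cell (3,2)='.' (+7 fires, +6 burnt)
Step 3: cell (3,2)='.' (+3 fires, +7 burnt)
Step 4: cell (3,2)='.' (+1 fires, +3 burnt)
Step 5: cell (3,2)='.' (+1 fires, +1 burnt)
Step 6: cell (3,2)='.' (+0 fires, +1 burnt)
  fire out at step 6

1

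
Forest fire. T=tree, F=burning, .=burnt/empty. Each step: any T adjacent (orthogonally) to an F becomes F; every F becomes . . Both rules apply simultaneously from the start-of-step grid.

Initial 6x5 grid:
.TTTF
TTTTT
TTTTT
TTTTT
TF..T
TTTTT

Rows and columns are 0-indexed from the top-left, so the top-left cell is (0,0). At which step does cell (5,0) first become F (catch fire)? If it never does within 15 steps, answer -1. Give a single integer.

Step 1: cell (5,0)='T' (+5 fires, +2 burnt)
Step 2: cell (5,0)='F' (+8 fires, +5 burnt)
  -> target ignites at step 2
Step 3: cell (5,0)='.' (+9 fires, +8 burnt)
Step 4: cell (5,0)='.' (+3 fires, +9 burnt)
Step 5: cell (5,0)='.' (+0 fires, +3 burnt)
  fire out at step 5

2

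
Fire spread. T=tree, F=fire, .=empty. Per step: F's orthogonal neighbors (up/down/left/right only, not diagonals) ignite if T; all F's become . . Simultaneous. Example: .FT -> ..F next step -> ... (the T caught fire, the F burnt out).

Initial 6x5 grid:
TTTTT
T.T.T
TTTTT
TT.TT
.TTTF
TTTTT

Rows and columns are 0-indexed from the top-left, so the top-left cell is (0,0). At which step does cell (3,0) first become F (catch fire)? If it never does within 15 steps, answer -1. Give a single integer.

Step 1: cell (3,0)='T' (+3 fires, +1 burnt)
Step 2: cell (3,0)='T' (+4 fires, +3 burnt)
Step 3: cell (3,0)='T' (+4 fires, +4 burnt)
Step 4: cell (3,0)='T' (+4 fires, +4 burnt)
Step 5: cell (3,0)='F' (+5 fires, +4 burnt)
  -> target ignites at step 5
Step 6: cell (3,0)='.' (+2 fires, +5 burnt)
Step 7: cell (3,0)='.' (+2 fires, +2 burnt)
Step 8: cell (3,0)='.' (+1 fires, +2 burnt)
Step 9: cell (3,0)='.' (+0 fires, +1 burnt)
  fire out at step 9

5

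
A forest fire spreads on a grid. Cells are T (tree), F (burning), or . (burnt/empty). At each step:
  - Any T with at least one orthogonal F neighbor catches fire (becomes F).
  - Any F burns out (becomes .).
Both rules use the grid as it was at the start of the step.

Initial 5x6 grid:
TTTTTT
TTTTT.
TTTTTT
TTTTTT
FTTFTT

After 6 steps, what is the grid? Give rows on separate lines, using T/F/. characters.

Step 1: 5 trees catch fire, 2 burn out
  TTTTTT
  TTTTT.
  TTTTTT
  FTTFTT
  .FF.FT
Step 2: 6 trees catch fire, 5 burn out
  TTTTTT
  TTTTT.
  FTTFTT
  .FF.FT
  .....F
Step 3: 6 trees catch fire, 6 burn out
  TTTTTT
  FTTFT.
  .FF.FT
  .....F
  ......
Step 4: 6 trees catch fire, 6 burn out
  FTTFTT
  .FF.F.
  .....F
  ......
  ......
Step 5: 3 trees catch fire, 6 burn out
  .FF.FT
  ......
  ......
  ......
  ......
Step 6: 1 trees catch fire, 3 burn out
  .....F
  ......
  ......
  ......
  ......

.....F
......
......
......
......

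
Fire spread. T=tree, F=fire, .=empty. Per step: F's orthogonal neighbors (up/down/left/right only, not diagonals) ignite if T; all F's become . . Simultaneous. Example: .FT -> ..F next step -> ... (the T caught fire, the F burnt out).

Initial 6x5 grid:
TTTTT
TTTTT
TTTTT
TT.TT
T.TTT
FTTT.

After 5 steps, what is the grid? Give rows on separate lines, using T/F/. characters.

Step 1: 2 trees catch fire, 1 burn out
  TTTTT
  TTTTT
  TTTTT
  TT.TT
  F.TTT
  .FTT.
Step 2: 2 trees catch fire, 2 burn out
  TTTTT
  TTTTT
  TTTTT
  FT.TT
  ..TTT
  ..FT.
Step 3: 4 trees catch fire, 2 burn out
  TTTTT
  TTTTT
  FTTTT
  .F.TT
  ..FTT
  ...F.
Step 4: 3 trees catch fire, 4 burn out
  TTTTT
  FTTTT
  .FTTT
  ...TT
  ...FT
  .....
Step 5: 5 trees catch fire, 3 burn out
  FTTTT
  .FTTT
  ..FTT
  ...FT
  ....F
  .....

FTTTT
.FTTT
..FTT
...FT
....F
.....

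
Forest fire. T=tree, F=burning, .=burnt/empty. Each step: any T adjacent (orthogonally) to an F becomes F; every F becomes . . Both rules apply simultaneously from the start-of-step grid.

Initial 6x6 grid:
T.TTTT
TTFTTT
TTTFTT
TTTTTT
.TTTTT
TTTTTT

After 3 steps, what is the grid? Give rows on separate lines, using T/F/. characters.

Step 1: 6 trees catch fire, 2 burn out
  T.FTTT
  TF.FTT
  TTF.FT
  TTTFTT
  .TTTTT
  TTTTTT
Step 2: 8 trees catch fire, 6 burn out
  T..FTT
  F...FT
  TF...F
  TTF.FT
  .TTFTT
  TTTTTT
Step 3: 9 trees catch fire, 8 burn out
  F...FT
  .....F
  F.....
  TF...F
  .TF.FT
  TTTFTT

F...FT
.....F
F.....
TF...F
.TF.FT
TTTFTT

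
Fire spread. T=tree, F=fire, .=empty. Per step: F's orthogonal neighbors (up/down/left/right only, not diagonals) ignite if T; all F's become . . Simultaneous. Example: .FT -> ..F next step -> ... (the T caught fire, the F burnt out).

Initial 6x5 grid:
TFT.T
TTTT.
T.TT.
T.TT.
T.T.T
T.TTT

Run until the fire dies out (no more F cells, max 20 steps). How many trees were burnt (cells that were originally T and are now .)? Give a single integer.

Step 1: +3 fires, +1 burnt (F count now 3)
Step 2: +2 fires, +3 burnt (F count now 2)
Step 3: +3 fires, +2 burnt (F count now 3)
Step 4: +3 fires, +3 burnt (F count now 3)
Step 5: +3 fires, +3 burnt (F count now 3)
Step 6: +2 fires, +3 burnt (F count now 2)
Step 7: +1 fires, +2 burnt (F count now 1)
Step 8: +1 fires, +1 burnt (F count now 1)
Step 9: +1 fires, +1 burnt (F count now 1)
Step 10: +0 fires, +1 burnt (F count now 0)
Fire out after step 10
Initially T: 20, now '.': 29
Total burnt (originally-T cells now '.'): 19

Answer: 19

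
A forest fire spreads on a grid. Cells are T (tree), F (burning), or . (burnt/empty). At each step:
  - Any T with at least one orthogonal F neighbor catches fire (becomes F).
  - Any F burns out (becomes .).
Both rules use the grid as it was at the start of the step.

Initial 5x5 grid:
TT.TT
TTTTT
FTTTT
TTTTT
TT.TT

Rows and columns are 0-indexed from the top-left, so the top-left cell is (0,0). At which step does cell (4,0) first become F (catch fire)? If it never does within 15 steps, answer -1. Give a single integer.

Step 1: cell (4,0)='T' (+3 fires, +1 burnt)
Step 2: cell (4,0)='F' (+5 fires, +3 burnt)
  -> target ignites at step 2
Step 3: cell (4,0)='.' (+5 fires, +5 burnt)
Step 4: cell (4,0)='.' (+3 fires, +5 burnt)
Step 5: cell (4,0)='.' (+4 fires, +3 burnt)
Step 6: cell (4,0)='.' (+2 fires, +4 burnt)
Step 7: cell (4,0)='.' (+0 fires, +2 burnt)
  fire out at step 7

2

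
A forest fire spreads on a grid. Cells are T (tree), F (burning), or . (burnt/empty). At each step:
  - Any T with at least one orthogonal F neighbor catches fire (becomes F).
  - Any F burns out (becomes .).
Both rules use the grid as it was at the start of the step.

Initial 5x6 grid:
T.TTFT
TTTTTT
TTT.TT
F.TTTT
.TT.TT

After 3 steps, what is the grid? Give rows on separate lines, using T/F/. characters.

Step 1: 4 trees catch fire, 2 burn out
  T.TF.F
  TTTTFT
  FTT.TT
  ..TTTT
  .TT.TT
Step 2: 6 trees catch fire, 4 burn out
  T.F...
  FTTF.F
  .FT.FT
  ..TTTT
  .TT.TT
Step 3: 6 trees catch fire, 6 burn out
  F.....
  .FF...
  ..F..F
  ..TTFT
  .TT.TT

F.....
.FF...
..F..F
..TTFT
.TT.TT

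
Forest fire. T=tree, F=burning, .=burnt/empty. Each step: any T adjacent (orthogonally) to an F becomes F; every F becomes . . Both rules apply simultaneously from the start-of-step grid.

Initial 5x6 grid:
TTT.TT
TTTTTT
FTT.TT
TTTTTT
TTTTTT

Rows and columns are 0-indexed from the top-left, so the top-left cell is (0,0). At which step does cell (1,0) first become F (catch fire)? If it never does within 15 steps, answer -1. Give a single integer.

Step 1: cell (1,0)='F' (+3 fires, +1 burnt)
  -> target ignites at step 1
Step 2: cell (1,0)='.' (+5 fires, +3 burnt)
Step 3: cell (1,0)='.' (+4 fires, +5 burnt)
Step 4: cell (1,0)='.' (+4 fires, +4 burnt)
Step 5: cell (1,0)='.' (+3 fires, +4 burnt)
Step 6: cell (1,0)='.' (+5 fires, +3 burnt)
Step 7: cell (1,0)='.' (+3 fires, +5 burnt)
Step 8: cell (1,0)='.' (+0 fires, +3 burnt)
  fire out at step 8

1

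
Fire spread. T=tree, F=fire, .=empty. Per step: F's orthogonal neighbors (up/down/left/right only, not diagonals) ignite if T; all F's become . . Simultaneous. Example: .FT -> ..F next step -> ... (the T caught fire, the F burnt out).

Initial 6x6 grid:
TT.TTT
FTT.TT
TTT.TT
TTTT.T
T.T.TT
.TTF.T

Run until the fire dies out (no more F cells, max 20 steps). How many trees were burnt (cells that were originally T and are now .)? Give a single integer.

Step 1: +4 fires, +2 burnt (F count now 4)
Step 2: +6 fires, +4 burnt (F count now 6)
Step 3: +4 fires, +6 burnt (F count now 4)
Step 4: +1 fires, +4 burnt (F count now 1)
Step 5: +0 fires, +1 burnt (F count now 0)
Fire out after step 5
Initially T: 26, now '.': 25
Total burnt (originally-T cells now '.'): 15

Answer: 15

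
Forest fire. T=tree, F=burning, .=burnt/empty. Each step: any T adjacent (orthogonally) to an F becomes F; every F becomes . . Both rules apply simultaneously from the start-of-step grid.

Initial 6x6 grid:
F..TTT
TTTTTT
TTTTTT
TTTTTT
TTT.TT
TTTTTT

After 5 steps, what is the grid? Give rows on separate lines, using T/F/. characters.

Step 1: 1 trees catch fire, 1 burn out
  ...TTT
  FTTTTT
  TTTTTT
  TTTTTT
  TTT.TT
  TTTTTT
Step 2: 2 trees catch fire, 1 burn out
  ...TTT
  .FTTTT
  FTTTTT
  TTTTTT
  TTT.TT
  TTTTTT
Step 3: 3 trees catch fire, 2 burn out
  ...TTT
  ..FTTT
  .FTTTT
  FTTTTT
  TTT.TT
  TTTTTT
Step 4: 4 trees catch fire, 3 burn out
  ...TTT
  ...FTT
  ..FTTT
  .FTTTT
  FTT.TT
  TTTTTT
Step 5: 6 trees catch fire, 4 burn out
  ...FTT
  ....FT
  ...FTT
  ..FTTT
  .FT.TT
  FTTTTT

...FTT
....FT
...FTT
..FTTT
.FT.TT
FTTTTT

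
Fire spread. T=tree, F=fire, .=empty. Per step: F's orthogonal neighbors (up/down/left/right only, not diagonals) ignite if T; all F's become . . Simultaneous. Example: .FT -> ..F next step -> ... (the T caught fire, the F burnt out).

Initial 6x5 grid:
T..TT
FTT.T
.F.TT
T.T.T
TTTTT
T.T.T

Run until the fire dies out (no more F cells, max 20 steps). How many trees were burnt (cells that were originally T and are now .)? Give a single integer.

Step 1: +2 fires, +2 burnt (F count now 2)
Step 2: +1 fires, +2 burnt (F count now 1)
Step 3: +0 fires, +1 burnt (F count now 0)
Fire out after step 3
Initially T: 19, now '.': 14
Total burnt (originally-T cells now '.'): 3

Answer: 3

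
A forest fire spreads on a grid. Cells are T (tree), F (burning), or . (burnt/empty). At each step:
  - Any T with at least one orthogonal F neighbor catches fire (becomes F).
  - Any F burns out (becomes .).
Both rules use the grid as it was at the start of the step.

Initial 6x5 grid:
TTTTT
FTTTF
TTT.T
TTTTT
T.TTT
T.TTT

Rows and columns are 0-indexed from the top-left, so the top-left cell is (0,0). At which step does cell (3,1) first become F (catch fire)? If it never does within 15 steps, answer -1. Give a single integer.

Step 1: cell (3,1)='T' (+6 fires, +2 burnt)
Step 2: cell (3,1)='T' (+6 fires, +6 burnt)
Step 3: cell (3,1)='F' (+6 fires, +6 burnt)
  -> target ignites at step 3
Step 4: cell (3,1)='.' (+4 fires, +6 burnt)
Step 5: cell (3,1)='.' (+2 fires, +4 burnt)
Step 6: cell (3,1)='.' (+1 fires, +2 burnt)
Step 7: cell (3,1)='.' (+0 fires, +1 burnt)
  fire out at step 7

3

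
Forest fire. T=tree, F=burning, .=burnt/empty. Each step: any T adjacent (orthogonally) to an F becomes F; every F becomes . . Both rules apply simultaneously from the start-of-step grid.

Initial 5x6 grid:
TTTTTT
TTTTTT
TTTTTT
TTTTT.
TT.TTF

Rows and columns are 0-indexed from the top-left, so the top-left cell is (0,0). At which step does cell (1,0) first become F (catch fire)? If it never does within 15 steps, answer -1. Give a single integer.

Step 1: cell (1,0)='T' (+1 fires, +1 burnt)
Step 2: cell (1,0)='T' (+2 fires, +1 burnt)
Step 3: cell (1,0)='T' (+2 fires, +2 burnt)
Step 4: cell (1,0)='T' (+4 fires, +2 burnt)
Step 5: cell (1,0)='T' (+5 fires, +4 burnt)
Step 6: cell (1,0)='T' (+6 fires, +5 burnt)
Step 7: cell (1,0)='T' (+4 fires, +6 burnt)
Step 8: cell (1,0)='F' (+2 fires, +4 burnt)
  -> target ignites at step 8
Step 9: cell (1,0)='.' (+1 fires, +2 burnt)
Step 10: cell (1,0)='.' (+0 fires, +1 burnt)
  fire out at step 10

8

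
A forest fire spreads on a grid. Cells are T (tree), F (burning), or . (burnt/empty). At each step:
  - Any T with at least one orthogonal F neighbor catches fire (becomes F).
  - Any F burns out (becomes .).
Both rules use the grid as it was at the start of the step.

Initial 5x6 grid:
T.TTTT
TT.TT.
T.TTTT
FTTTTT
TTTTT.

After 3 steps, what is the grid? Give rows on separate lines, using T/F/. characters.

Step 1: 3 trees catch fire, 1 burn out
  T.TTTT
  TT.TT.
  F.TTTT
  .FTTTT
  FTTTT.
Step 2: 3 trees catch fire, 3 burn out
  T.TTTT
  FT.TT.
  ..TTTT
  ..FTTT
  .FTTT.
Step 3: 5 trees catch fire, 3 burn out
  F.TTTT
  .F.TT.
  ..FTTT
  ...FTT
  ..FTT.

F.TTTT
.F.TT.
..FTTT
...FTT
..FTT.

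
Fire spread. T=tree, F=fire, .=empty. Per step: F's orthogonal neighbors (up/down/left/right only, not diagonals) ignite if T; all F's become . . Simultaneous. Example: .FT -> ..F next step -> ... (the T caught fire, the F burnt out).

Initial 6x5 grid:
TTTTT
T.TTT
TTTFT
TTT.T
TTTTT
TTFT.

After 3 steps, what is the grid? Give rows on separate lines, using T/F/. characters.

Step 1: 6 trees catch fire, 2 burn out
  TTTTT
  T.TFT
  TTF.F
  TTT.T
  TTFTT
  TF.F.
Step 2: 9 trees catch fire, 6 burn out
  TTTFT
  T.F.F
  TF...
  TTF.F
  TF.FT
  F....
Step 3: 6 trees catch fire, 9 burn out
  TTF.F
  T....
  F....
  TF...
  F...F
  .....

TTF.F
T....
F....
TF...
F...F
.....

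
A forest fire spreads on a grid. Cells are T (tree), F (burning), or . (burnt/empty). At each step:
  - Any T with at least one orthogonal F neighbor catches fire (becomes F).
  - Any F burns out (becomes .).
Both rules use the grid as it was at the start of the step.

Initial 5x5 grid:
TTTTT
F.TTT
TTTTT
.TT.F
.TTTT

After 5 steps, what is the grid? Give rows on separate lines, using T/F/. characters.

Step 1: 4 trees catch fire, 2 burn out
  FTTTT
  ..TTT
  FTTTF
  .TT..
  .TTTF
Step 2: 5 trees catch fire, 4 burn out
  .FTTT
  ..TTF
  .FTF.
  .TT..
  .TTF.
Step 3: 6 trees catch fire, 5 burn out
  ..FTF
  ..TF.
  ..F..
  .FT..
  .TF..
Step 4: 4 trees catch fire, 6 burn out
  ...F.
  ..F..
  .....
  ..F..
  .F...
Step 5: 0 trees catch fire, 4 burn out
  .....
  .....
  .....
  .....
  .....

.....
.....
.....
.....
.....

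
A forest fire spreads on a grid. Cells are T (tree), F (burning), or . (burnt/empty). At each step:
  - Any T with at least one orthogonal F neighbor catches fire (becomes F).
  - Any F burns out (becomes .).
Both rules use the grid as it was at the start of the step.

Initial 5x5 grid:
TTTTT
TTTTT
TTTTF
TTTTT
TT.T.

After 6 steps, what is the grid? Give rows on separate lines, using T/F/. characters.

Step 1: 3 trees catch fire, 1 burn out
  TTTTT
  TTTTF
  TTTF.
  TTTTF
  TT.T.
Step 2: 4 trees catch fire, 3 burn out
  TTTTF
  TTTF.
  TTF..
  TTTF.
  TT.T.
Step 3: 5 trees catch fire, 4 burn out
  TTTF.
  TTF..
  TF...
  TTF..
  TT.F.
Step 4: 4 trees catch fire, 5 burn out
  TTF..
  TF...
  F....
  TF...
  TT...
Step 5: 4 trees catch fire, 4 burn out
  TF...
  F....
  .....
  F....
  TF...
Step 6: 2 trees catch fire, 4 burn out
  F....
  .....
  .....
  .....
  F....

F....
.....
.....
.....
F....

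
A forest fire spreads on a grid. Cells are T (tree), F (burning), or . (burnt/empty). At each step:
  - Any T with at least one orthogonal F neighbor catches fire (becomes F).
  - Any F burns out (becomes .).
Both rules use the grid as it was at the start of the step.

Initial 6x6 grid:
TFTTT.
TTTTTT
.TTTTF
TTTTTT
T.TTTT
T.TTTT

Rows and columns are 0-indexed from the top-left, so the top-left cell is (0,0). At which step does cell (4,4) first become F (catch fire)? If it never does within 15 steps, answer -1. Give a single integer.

Step 1: cell (4,4)='T' (+6 fires, +2 burnt)
Step 2: cell (4,4)='T' (+8 fires, +6 burnt)
Step 3: cell (4,4)='F' (+7 fires, +8 burnt)
  -> target ignites at step 3
Step 4: cell (4,4)='.' (+4 fires, +7 burnt)
Step 5: cell (4,4)='.' (+3 fires, +4 burnt)
Step 6: cell (4,4)='.' (+2 fires, +3 burnt)
Step 7: cell (4,4)='.' (+0 fires, +2 burnt)
  fire out at step 7

3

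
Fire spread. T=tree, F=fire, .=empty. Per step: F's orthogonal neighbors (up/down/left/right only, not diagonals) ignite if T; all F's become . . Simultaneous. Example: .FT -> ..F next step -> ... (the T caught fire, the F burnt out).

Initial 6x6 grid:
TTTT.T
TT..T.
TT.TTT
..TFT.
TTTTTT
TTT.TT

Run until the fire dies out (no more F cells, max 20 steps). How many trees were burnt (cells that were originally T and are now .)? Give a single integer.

Answer: 17

Derivation:
Step 1: +4 fires, +1 burnt (F count now 4)
Step 2: +3 fires, +4 burnt (F count now 3)
Step 3: +6 fires, +3 burnt (F count now 6)
Step 4: +3 fires, +6 burnt (F count now 3)
Step 5: +1 fires, +3 burnt (F count now 1)
Step 6: +0 fires, +1 burnt (F count now 0)
Fire out after step 6
Initially T: 26, now '.': 27
Total burnt (originally-T cells now '.'): 17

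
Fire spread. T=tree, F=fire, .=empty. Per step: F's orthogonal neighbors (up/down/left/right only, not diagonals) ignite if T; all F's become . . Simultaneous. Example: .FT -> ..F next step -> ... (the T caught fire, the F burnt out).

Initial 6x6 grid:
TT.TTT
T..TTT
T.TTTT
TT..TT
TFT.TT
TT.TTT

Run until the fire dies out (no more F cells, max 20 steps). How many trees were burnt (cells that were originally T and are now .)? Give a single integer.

Answer: 10

Derivation:
Step 1: +4 fires, +1 burnt (F count now 4)
Step 2: +2 fires, +4 burnt (F count now 2)
Step 3: +1 fires, +2 burnt (F count now 1)
Step 4: +1 fires, +1 burnt (F count now 1)
Step 5: +1 fires, +1 burnt (F count now 1)
Step 6: +1 fires, +1 burnt (F count now 1)
Step 7: +0 fires, +1 burnt (F count now 0)
Fire out after step 7
Initially T: 27, now '.': 19
Total burnt (originally-T cells now '.'): 10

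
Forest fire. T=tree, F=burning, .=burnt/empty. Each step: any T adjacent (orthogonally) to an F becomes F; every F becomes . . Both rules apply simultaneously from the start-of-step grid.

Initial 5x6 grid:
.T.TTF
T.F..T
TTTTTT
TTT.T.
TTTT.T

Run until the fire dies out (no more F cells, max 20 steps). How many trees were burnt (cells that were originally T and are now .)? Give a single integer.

Answer: 18

Derivation:
Step 1: +3 fires, +2 burnt (F count now 3)
Step 2: +5 fires, +3 burnt (F count now 5)
Step 3: +4 fires, +5 burnt (F count now 4)
Step 4: +5 fires, +4 burnt (F count now 5)
Step 5: +1 fires, +5 burnt (F count now 1)
Step 6: +0 fires, +1 burnt (F count now 0)
Fire out after step 6
Initially T: 20, now '.': 28
Total burnt (originally-T cells now '.'): 18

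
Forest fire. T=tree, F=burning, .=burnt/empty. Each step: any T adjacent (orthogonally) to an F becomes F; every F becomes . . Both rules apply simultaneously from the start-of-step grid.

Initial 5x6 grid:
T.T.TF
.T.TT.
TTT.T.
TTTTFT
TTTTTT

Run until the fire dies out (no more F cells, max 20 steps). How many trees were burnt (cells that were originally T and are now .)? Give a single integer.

Answer: 19

Derivation:
Step 1: +5 fires, +2 burnt (F count now 5)
Step 2: +4 fires, +5 burnt (F count now 4)
Step 3: +4 fires, +4 burnt (F count now 4)
Step 4: +3 fires, +4 burnt (F count now 3)
Step 5: +3 fires, +3 burnt (F count now 3)
Step 6: +0 fires, +3 burnt (F count now 0)
Fire out after step 6
Initially T: 21, now '.': 28
Total burnt (originally-T cells now '.'): 19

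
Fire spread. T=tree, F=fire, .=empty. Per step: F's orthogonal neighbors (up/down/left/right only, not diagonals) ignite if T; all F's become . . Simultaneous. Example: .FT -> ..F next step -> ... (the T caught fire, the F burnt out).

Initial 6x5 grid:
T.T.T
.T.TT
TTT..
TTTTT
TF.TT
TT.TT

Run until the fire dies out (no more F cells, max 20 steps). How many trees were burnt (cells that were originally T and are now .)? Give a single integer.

Answer: 16

Derivation:
Step 1: +3 fires, +1 burnt (F count now 3)
Step 2: +4 fires, +3 burnt (F count now 4)
Step 3: +4 fires, +4 burnt (F count now 4)
Step 4: +2 fires, +4 burnt (F count now 2)
Step 5: +2 fires, +2 burnt (F count now 2)
Step 6: +1 fires, +2 burnt (F count now 1)
Step 7: +0 fires, +1 burnt (F count now 0)
Fire out after step 7
Initially T: 21, now '.': 25
Total burnt (originally-T cells now '.'): 16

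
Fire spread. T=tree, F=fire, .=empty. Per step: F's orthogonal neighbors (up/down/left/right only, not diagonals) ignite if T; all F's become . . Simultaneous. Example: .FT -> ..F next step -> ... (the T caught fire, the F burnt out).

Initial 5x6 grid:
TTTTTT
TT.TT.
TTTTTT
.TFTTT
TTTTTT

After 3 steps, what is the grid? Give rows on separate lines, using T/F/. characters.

Step 1: 4 trees catch fire, 1 burn out
  TTTTTT
  TT.TT.
  TTFTTT
  .F.FTT
  TTFTTT
Step 2: 5 trees catch fire, 4 burn out
  TTTTTT
  TT.TT.
  TF.FTT
  ....FT
  TF.FTT
Step 3: 7 trees catch fire, 5 burn out
  TTTTTT
  TF.FT.
  F...FT
  .....F
  F...FT

TTTTTT
TF.FT.
F...FT
.....F
F...FT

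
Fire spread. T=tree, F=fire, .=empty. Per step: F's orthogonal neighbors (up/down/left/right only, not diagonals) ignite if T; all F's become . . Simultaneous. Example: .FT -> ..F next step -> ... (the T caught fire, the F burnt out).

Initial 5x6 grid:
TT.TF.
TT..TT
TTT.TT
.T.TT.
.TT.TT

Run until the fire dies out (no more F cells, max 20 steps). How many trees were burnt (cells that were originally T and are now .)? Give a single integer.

Step 1: +2 fires, +1 burnt (F count now 2)
Step 2: +2 fires, +2 burnt (F count now 2)
Step 3: +2 fires, +2 burnt (F count now 2)
Step 4: +2 fires, +2 burnt (F count now 2)
Step 5: +1 fires, +2 burnt (F count now 1)
Step 6: +0 fires, +1 burnt (F count now 0)
Fire out after step 6
Initially T: 19, now '.': 20
Total burnt (originally-T cells now '.'): 9

Answer: 9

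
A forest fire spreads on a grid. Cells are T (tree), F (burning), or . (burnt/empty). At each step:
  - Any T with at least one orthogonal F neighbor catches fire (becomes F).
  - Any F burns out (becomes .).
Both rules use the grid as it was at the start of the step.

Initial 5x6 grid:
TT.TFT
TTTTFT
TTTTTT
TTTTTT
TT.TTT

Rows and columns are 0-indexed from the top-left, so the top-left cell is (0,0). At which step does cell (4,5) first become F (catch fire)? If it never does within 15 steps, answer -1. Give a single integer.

Step 1: cell (4,5)='T' (+5 fires, +2 burnt)
Step 2: cell (4,5)='T' (+4 fires, +5 burnt)
Step 3: cell (4,5)='T' (+5 fires, +4 burnt)
Step 4: cell (4,5)='F' (+6 fires, +5 burnt)
  -> target ignites at step 4
Step 5: cell (4,5)='.' (+3 fires, +6 burnt)
Step 6: cell (4,5)='.' (+2 fires, +3 burnt)
Step 7: cell (4,5)='.' (+1 fires, +2 burnt)
Step 8: cell (4,5)='.' (+0 fires, +1 burnt)
  fire out at step 8

4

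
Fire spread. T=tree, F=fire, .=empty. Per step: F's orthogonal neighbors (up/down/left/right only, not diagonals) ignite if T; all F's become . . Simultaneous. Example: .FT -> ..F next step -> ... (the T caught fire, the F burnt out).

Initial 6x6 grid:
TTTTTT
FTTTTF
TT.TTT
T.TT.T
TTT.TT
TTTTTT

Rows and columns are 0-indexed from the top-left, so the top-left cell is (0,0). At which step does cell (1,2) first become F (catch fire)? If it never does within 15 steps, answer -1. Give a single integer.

Step 1: cell (1,2)='T' (+6 fires, +2 burnt)
Step 2: cell (1,2)='F' (+8 fires, +6 burnt)
  -> target ignites at step 2
Step 3: cell (1,2)='.' (+5 fires, +8 burnt)
Step 4: cell (1,2)='.' (+5 fires, +5 burnt)
Step 5: cell (1,2)='.' (+4 fires, +5 burnt)
Step 6: cell (1,2)='.' (+2 fires, +4 burnt)
Step 7: cell (1,2)='.' (+0 fires, +2 burnt)
  fire out at step 7

2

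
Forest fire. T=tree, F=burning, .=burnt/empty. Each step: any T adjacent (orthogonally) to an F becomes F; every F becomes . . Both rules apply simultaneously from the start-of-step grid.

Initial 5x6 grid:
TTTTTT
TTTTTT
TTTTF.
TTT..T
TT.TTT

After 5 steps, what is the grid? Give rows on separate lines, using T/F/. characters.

Step 1: 2 trees catch fire, 1 burn out
  TTTTTT
  TTTTFT
  TTTF..
  TTT..T
  TT.TTT
Step 2: 4 trees catch fire, 2 burn out
  TTTTFT
  TTTF.F
  TTF...
  TTT..T
  TT.TTT
Step 3: 5 trees catch fire, 4 burn out
  TTTF.F
  TTF...
  TF....
  TTF..T
  TT.TTT
Step 4: 4 trees catch fire, 5 burn out
  TTF...
  TF....
  F.....
  TF...T
  TT.TTT
Step 5: 4 trees catch fire, 4 burn out
  TF....
  F.....
  ......
  F....T
  TF.TTT

TF....
F.....
......
F....T
TF.TTT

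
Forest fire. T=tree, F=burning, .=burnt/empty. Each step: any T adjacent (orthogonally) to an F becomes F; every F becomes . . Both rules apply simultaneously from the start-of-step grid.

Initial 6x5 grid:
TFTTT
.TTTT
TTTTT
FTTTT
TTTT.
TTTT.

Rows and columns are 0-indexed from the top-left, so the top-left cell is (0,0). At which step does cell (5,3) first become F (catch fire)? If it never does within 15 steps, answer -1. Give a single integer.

Step 1: cell (5,3)='T' (+6 fires, +2 burnt)
Step 2: cell (5,3)='T' (+6 fires, +6 burnt)
Step 3: cell (5,3)='T' (+6 fires, +6 burnt)
Step 4: cell (5,3)='T' (+5 fires, +6 burnt)
Step 5: cell (5,3)='F' (+2 fires, +5 burnt)
  -> target ignites at step 5
Step 6: cell (5,3)='.' (+0 fires, +2 burnt)
  fire out at step 6

5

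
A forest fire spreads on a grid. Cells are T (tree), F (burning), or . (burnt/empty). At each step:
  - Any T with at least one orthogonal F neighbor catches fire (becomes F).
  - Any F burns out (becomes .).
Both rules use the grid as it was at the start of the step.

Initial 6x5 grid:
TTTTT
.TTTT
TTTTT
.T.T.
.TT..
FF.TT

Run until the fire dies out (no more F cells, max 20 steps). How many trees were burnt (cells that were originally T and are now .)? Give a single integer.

Step 1: +1 fires, +2 burnt (F count now 1)
Step 2: +2 fires, +1 burnt (F count now 2)
Step 3: +1 fires, +2 burnt (F count now 1)
Step 4: +3 fires, +1 burnt (F count now 3)
Step 5: +3 fires, +3 burnt (F count now 3)
Step 6: +5 fires, +3 burnt (F count now 5)
Step 7: +2 fires, +5 burnt (F count now 2)
Step 8: +1 fires, +2 burnt (F count now 1)
Step 9: +0 fires, +1 burnt (F count now 0)
Fire out after step 9
Initially T: 20, now '.': 28
Total burnt (originally-T cells now '.'): 18

Answer: 18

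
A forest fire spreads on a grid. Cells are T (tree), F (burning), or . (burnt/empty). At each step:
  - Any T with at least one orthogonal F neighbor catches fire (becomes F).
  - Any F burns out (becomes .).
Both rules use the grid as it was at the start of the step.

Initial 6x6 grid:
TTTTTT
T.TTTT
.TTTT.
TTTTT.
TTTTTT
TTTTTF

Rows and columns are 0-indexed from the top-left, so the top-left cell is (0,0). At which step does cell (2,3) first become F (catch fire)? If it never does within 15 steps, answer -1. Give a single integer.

Step 1: cell (2,3)='T' (+2 fires, +1 burnt)
Step 2: cell (2,3)='T' (+2 fires, +2 burnt)
Step 3: cell (2,3)='T' (+3 fires, +2 burnt)
Step 4: cell (2,3)='T' (+4 fires, +3 burnt)
Step 5: cell (2,3)='F' (+5 fires, +4 burnt)
  -> target ignites at step 5
Step 6: cell (2,3)='.' (+6 fires, +5 burnt)
Step 7: cell (2,3)='.' (+5 fires, +6 burnt)
Step 8: cell (2,3)='.' (+1 fires, +5 burnt)
Step 9: cell (2,3)='.' (+1 fires, +1 burnt)
Step 10: cell (2,3)='.' (+1 fires, +1 burnt)
Step 11: cell (2,3)='.' (+1 fires, +1 burnt)
Step 12: cell (2,3)='.' (+0 fires, +1 burnt)
  fire out at step 12

5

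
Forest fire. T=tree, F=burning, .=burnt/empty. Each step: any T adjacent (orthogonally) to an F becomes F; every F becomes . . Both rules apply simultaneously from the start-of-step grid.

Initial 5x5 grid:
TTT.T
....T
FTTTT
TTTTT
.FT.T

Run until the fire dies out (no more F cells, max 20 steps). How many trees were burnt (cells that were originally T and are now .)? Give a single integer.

Answer: 13

Derivation:
Step 1: +4 fires, +2 burnt (F count now 4)
Step 2: +2 fires, +4 burnt (F count now 2)
Step 3: +2 fires, +2 burnt (F count now 2)
Step 4: +2 fires, +2 burnt (F count now 2)
Step 5: +2 fires, +2 burnt (F count now 2)
Step 6: +1 fires, +2 burnt (F count now 1)
Step 7: +0 fires, +1 burnt (F count now 0)
Fire out after step 7
Initially T: 16, now '.': 22
Total burnt (originally-T cells now '.'): 13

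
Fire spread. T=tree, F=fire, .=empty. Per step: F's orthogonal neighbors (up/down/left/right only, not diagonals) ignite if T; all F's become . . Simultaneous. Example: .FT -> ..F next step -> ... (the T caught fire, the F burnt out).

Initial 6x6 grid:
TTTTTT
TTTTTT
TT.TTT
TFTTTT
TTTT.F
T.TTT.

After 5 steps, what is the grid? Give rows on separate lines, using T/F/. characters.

Step 1: 5 trees catch fire, 2 burn out
  TTTTTT
  TTTTTT
  TF.TTT
  F.FTTF
  TFTT..
  T.TTT.
Step 2: 7 trees catch fire, 5 burn out
  TTTTTT
  TFTTTT
  F..TTF
  ...FF.
  F.FT..
  T.TTT.
Step 3: 9 trees catch fire, 7 burn out
  TFTTTT
  F.FTTF
  ...FF.
  ......
  ...F..
  F.FTT.
Step 4: 6 trees catch fire, 9 burn out
  F.FTTF
  ...FF.
  ......
  ......
  ......
  ...FT.
Step 5: 3 trees catch fire, 6 burn out
  ...FF.
  ......
  ......
  ......
  ......
  ....F.

...FF.
......
......
......
......
....F.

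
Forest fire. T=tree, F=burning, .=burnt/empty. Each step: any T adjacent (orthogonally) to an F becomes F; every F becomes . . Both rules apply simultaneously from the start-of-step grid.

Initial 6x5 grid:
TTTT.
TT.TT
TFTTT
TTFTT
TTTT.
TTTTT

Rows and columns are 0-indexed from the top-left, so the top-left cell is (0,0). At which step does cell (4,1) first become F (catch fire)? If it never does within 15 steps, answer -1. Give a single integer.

Step 1: cell (4,1)='T' (+6 fires, +2 burnt)
Step 2: cell (4,1)='F' (+8 fires, +6 burnt)
  -> target ignites at step 2
Step 3: cell (4,1)='.' (+7 fires, +8 burnt)
Step 4: cell (4,1)='.' (+4 fires, +7 burnt)
Step 5: cell (4,1)='.' (+0 fires, +4 burnt)
  fire out at step 5

2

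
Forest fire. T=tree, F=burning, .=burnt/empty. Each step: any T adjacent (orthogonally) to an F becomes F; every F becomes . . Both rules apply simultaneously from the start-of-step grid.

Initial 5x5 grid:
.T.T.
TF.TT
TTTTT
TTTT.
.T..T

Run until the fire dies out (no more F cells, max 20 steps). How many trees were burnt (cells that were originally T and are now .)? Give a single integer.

Answer: 15

Derivation:
Step 1: +3 fires, +1 burnt (F count now 3)
Step 2: +3 fires, +3 burnt (F count now 3)
Step 3: +4 fires, +3 burnt (F count now 4)
Step 4: +3 fires, +4 burnt (F count now 3)
Step 5: +2 fires, +3 burnt (F count now 2)
Step 6: +0 fires, +2 burnt (F count now 0)
Fire out after step 6
Initially T: 16, now '.': 24
Total burnt (originally-T cells now '.'): 15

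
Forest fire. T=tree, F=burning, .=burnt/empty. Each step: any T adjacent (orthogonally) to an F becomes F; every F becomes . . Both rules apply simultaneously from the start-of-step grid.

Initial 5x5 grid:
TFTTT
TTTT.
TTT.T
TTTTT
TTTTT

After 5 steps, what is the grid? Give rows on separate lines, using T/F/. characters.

Step 1: 3 trees catch fire, 1 burn out
  F.FTT
  TFTT.
  TTT.T
  TTTTT
  TTTTT
Step 2: 4 trees catch fire, 3 burn out
  ...FT
  F.FT.
  TFT.T
  TTTTT
  TTTTT
Step 3: 5 trees catch fire, 4 burn out
  ....F
  ...F.
  F.F.T
  TFTTT
  TTTTT
Step 4: 3 trees catch fire, 5 burn out
  .....
  .....
  ....T
  F.FTT
  TFTTT
Step 5: 3 trees catch fire, 3 burn out
  .....
  .....
  ....T
  ...FT
  F.FTT

.....
.....
....T
...FT
F.FTT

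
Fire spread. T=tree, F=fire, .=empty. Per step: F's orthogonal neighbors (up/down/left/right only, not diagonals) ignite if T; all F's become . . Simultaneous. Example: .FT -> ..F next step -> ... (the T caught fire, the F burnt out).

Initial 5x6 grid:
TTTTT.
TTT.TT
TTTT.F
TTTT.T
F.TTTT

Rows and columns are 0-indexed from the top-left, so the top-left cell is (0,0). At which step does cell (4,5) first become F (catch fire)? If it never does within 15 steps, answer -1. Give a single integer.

Step 1: cell (4,5)='T' (+3 fires, +2 burnt)
Step 2: cell (4,5)='F' (+4 fires, +3 burnt)
  -> target ignites at step 2
Step 3: cell (4,5)='.' (+5 fires, +4 burnt)
Step 4: cell (4,5)='.' (+7 fires, +5 burnt)
Step 5: cell (4,5)='.' (+4 fires, +7 burnt)
Step 6: cell (4,5)='.' (+0 fires, +4 burnt)
  fire out at step 6

2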